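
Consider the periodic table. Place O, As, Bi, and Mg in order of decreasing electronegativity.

O > As > Bi > Mg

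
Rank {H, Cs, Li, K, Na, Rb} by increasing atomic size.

H < Li < Na < K < Rb < Cs

Moving right in a period, electrons are added to the same shell under a stronger nuclear pull, so atoms get smaller; moving down, a new shell is opened and atoms get larger.
All are in group 1, so atomic radius increases down the group.
So from smallest to largest: H < Li < Na < K < Rb < Cs.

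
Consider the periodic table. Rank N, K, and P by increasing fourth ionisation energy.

After 3 electrons have been removed, what remains? N³⁺ still has 2 valence electrons; K³⁺ is already 2 electrons into the core; P³⁺ still has 2 valence electrons.
Usually core removal costs more than valence removal, but here the competition is close: a tightly held n=2 valence electron can cost more to remove than an n=3 core electron, so the actual values have to decide it.
Valence configurations: N³⁺ [He]2s², P³⁺ [Ne]3s².
Approximate IE_4 values (kJ/mol): N 7475, K 5877, P 4964.
So the fourth ionization energies run P < K < N.

P, K, N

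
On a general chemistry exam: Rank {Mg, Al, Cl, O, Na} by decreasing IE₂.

Na, O, Cl, Al, Mg

IE_2 is the cost of taking one more electron from the +1 cation: Mg⁺ still has 1 valence electron; Al⁺ still has 2 valence electrons; Cl⁺ still has 6 valence electrons; O⁺ still has 5 valence electrons; Na⁺ is the bare [Ne] core.
Core electrons are held far more tightly than valence electrons, so Na tops the IE_2 order.
Valence configurations: Mg⁺ [Ne]3s¹, Al⁺ [Ne]3s², Cl⁺ [Ne]3s²3p⁴, O⁺ [He]2s²2p³.
Tabulated IE_2 (kJ/mol): Mg 1451, Al 1817, Cl 2298, O 3388, Na 4562.
So the second ionization energies run Mg < Al < Cl < O < Na.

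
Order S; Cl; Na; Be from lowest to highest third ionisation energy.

S < Cl < Na < Be

The third ionization energy removes an electron from the +2 ion. For each element: S²⁺ still has 4 valence electrons; Cl²⁺ still has 5 valence electrons; Na²⁺ is already 1 electron into the core; Be²⁺ is the bare [He] core.
Breaking into a closed-shell core is much more expensive than removing a leftover valence electron — Na and Be have the largest IE_3 here.
Valence configurations: S²⁺ [Ne]3s²3p², Cl²⁺ [Ne]3s²3p³.
The numbers (kJ/mol): S 3357, Cl 3822, Na 6910, Be 14849.
Hence IE_3: S < Cl < Na < Be.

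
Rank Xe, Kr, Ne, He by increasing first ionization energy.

Xe < Kr < Ne < He

He is in period 1, group 18; Ne is in period 2, group 18; Kr is in period 4, group 18; Xe is in period 5, group 18.
IE₁ increases left→right with effective nuclear charge and decreases top→bottom as the valence shell moves farther out.
All are in group 18, so first ionization energy increases up the group.
So from lowest to highest: Xe < Kr < Ne < He.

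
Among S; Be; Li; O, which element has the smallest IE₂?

Be

The second ionization energy removes an electron from the +1 ion. For each element: S⁺ still has 5 valence electrons; Be⁺ still has 1 valence electron; Li⁺ is the bare [He] core; O⁺ still has 5 valence electrons.
Core electrons are held far more tightly than valence electrons, so Li tops the IE_2 order.
Valence configurations: S⁺ [Ne]3s²3p³, Be⁺ [He]2s¹, O⁺ [He]2s²2p³.
Tabulated IE_2 (kJ/mol): S 2252, Be 1757, Li 7298, O 3388.
Hence IE_2: Be < S < O < Li.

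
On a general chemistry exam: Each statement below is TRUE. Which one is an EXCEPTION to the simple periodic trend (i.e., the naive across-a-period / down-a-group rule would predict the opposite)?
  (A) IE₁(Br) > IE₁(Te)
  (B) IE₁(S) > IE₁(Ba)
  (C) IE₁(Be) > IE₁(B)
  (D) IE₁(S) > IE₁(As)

The general trend: first ionization energy increases across a period and decreases down a group.
(A) Br (period 4, group 17) vs Te (period 5, group 16): the stated order agrees with the simple trend.
(B) S (period 3, group 16) vs Ba (period 6, group 2): the stated order agrees with the simple trend.
(C) Be (period 2, group 2) vs B (period 2, group 13): the stated order contradicts the simple trend.
(D) S (period 3, group 16) vs As (period 4, group 15): the stated order agrees with the simple trend.
The exception is (C): removing B's lone 2p electron is easier than breaking Be's filled 2s².

(C)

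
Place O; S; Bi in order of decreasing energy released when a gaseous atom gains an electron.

Adding an electron releases more energy for atoms nearer the top right (short of the noble gases).
These span different periods and groups, so the two trends combine.
O > Bi: both effects reinforce here, so O is clearly the higher of the two.
S > O: this pair runs against the simple trend — see the exception note.
Note the exception: S has a higher electron affinity than O, contrary to the simple trend — the compact 2p subshell of O repels the added electron more than S's larger 3p does.
Approximate values (kJ/mol): O 141, S 200, Bi 91.
So from highest to lowest: S > O > Bi.

S > O > Bi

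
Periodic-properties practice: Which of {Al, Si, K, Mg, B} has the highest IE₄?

B

After 3 electrons have been removed, what remains? Al³⁺ is the bare [Ne] core; Si³⁺ still has 1 valence electron; K³⁺ is already 2 electrons into the core; Mg³⁺ is already 1 electron into the core; B³⁺ is the bare [He] core.
Core electrons are held far more tightly than valence electrons, so K, Mg, Al and B top the IE_4 order.
The numbers (kJ/mol): Al 11577, Si 4356, K 5877, Mg 10543, B 25026.
So the fourth ionization energies run Si < K < Mg < Al < B.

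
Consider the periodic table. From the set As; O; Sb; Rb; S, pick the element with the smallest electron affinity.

O is in period 2, group 16; S is in period 3, group 16; As is in period 4, group 15; Rb is in period 5, group 1; Sb is in period 5, group 15.
Adding an electron releases more energy for atoms nearer the top right (short of the noble gases).
Neither a single period nor a single group — weigh both effects.
As > Rb: both effects reinforce here, so As is clearly the higher of the two.
Sb > As: this pair runs against the simple trend — see the exception note.
O > Sb: both effects reinforce here, so O is clearly the higher of the two.
S > O: this pair runs against the simple trend — see the exception note.
Note the exception: Sb has a higher electron affinity than As, contrary to the simple trend — both are half-filled np³, but the pairing/repulsion penalty for the added electron shrinks as the p orbitals become larger and more diffuse down the group, and for Sb that outweighs the weaker nuclear attraction.
Note the exception: S has a higher electron affinity than O, contrary to the simple trend — the compact 2p subshell of O repels the added electron more than S's larger 3p does.
For reference (kJ/mol): O 141, S 200, As 78, Rb 47, Sb 103.
The smallest electron affinity among these belongs to Rb.

Rb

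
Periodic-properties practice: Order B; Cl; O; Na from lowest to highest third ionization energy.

B < Cl < O < Na

The third ionization energy removes an electron from the +2 ion. For each element: B²⁺ still has 1 valence electron; Cl²⁺ still has 5 valence electrons; O²⁺ still has 4 valence electrons; Na²⁺ is already 1 electron into the core.
Core electrons are held far more tightly than valence electrons, so Na tops the IE_3 order.
Valence configurations: B²⁺ [He]2s¹, Cl²⁺ [Ne]3s²3p³, O²⁺ [He]2s²2p².
Tabulated IE_3 (kJ/mol): B 3660, Cl 3822, O 5300, Na 6910.
Putting it together, IE_3: B < Cl < O < Na.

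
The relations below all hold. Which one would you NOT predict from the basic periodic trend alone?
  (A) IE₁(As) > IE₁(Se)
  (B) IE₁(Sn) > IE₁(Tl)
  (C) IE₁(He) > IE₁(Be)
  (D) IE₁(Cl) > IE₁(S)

(A)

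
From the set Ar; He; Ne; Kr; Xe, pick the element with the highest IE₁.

He

He is in period 1, group 18; Ne is in period 2, group 18; Ar is in period 3, group 18; Kr is in period 4, group 18; Xe is in period 5, group 18.
Removing the outermost electron gets harder across a period and easier down a group.
All are in group 18, so first ionization energy increases up the group.
The highest IE₁ among these belongs to He.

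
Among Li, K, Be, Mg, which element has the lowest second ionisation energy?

Mg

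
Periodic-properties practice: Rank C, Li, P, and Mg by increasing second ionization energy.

The second ionization energy removes an electron from the +1 ion. For each element: C⁺ still has 3 valence electrons; Li⁺ is the bare [He] core; P⁺ still has 4 valence electrons; Mg⁺ still has 1 valence electron.
Core electrons are held far more tightly than valence electrons, so Li tops the IE_2 order.
Valence configurations: C⁺ [He]2s²2p¹, P⁺ [Ne]3s²3p², Mg⁺ [Ne]3s¹.
Tabulated IE_2 (kJ/mol): C 2353, Li 7298, P 1907, Mg 1451.
Hence IE_2: Mg < P < C < Li.

Mg, P, C, Li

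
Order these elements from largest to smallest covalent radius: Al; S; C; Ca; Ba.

Ba > Ca > Al > S > C

C is in period 2, group 14; Al is in period 3, group 13; S is in period 3, group 16; Ca is in period 4, group 2; Ba is in period 6, group 2.
Atomic radius shrinks across a period as nuclear charge pulls the same shell inward, and grows down a group as new shells are added.
These span different periods and groups, so the two trends combine.
S > C: the two effects oppose for this pair; the down-group effect wins (103 vs 75 pm).
Al > S: both are in period 3; the period trend gives Al the larger value.
Ca > Al: relative to Al, both the across-period and down-group shifts push Ca's atomic radius up.
Ba > Ca: Ba sits below Ca in group 2, so the down-group effect alone puts Ba larger.
Tabulated atomic radius (pm): C 75, Al 126, S 103, Ca 171, Ba 196.
So from largest to smallest: Ba > Ca > Al > S > C.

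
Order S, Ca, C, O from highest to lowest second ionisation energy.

O > C > S > Ca

IE_2 is the cost of taking one more electron from the +1 cation: S⁺ still has 5 valence electrons; Ca⁺ still has 1 valence electron; C⁺ still has 3 valence electrons; O⁺ still has 5 valence electrons.
All are still removing valence electrons, so compare the +1 ions as you would atoms: IE_2 generally rises across a period (higher Z_eff) and falls down a group (larger shell), subject to the usual subshell exceptions.
Valence configurations: S⁺ [Ne]3s²3p³, Ca⁺ [Ar]4s¹, C⁺ [He]2s²2p¹, O⁺ [He]2s²2p³.
Approximate IE_2 values (kJ/mol): S 2252, Ca 1145, C 2353, O 3388.
Hence IE_2: Ca < S < C < O.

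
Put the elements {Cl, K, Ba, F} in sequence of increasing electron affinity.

Atoms with high Z_eff and room in the valence shell (especially the halogens) have the most exothermic electron affinities.
These span different periods and groups, so the two trends combine.
K > Ba: period and group pull opposite ways; the down-group shift dominates (48 vs 14 kJ/mol).
F > K: both effects reinforce here, so F is clearly the higher of the two.
Cl > F: this pair runs against the simple trend — see the exception note.
Note the exception: Cl has a higher electron affinity than F, contrary to the simple trend — F's small 2p subshell makes the incoming electron feel strong e⁻–e⁻ repulsion, so Cl actually releases more energy on gaining an electron.
Tabulated electron affinity (kJ/mol): F 328, Cl 349, K 48, Ba 14.
So from lowest to highest: Ba < K < F < Cl.

Ba < K < F < Cl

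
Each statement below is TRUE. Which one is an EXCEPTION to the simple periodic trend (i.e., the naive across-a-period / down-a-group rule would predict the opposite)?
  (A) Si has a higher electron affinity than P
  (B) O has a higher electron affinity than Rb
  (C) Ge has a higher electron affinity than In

(A)

The general trend: electron affinity increases across a period and decreases down a group.
(A) Si (period 3, group 14) vs P (period 3, group 15): the stated order contradicts the simple trend.
(B) O (period 2, group 16) vs Rb (period 5, group 1): the stated order agrees with the simple trend.
(C) Ge (period 4, group 14) vs In (period 5, group 13): the stated order agrees with the simple trend.
The exception is (A): adding an electron to P's half-filled 3p³ is unfavourable, so Si (3p²) has the more exothermic EA.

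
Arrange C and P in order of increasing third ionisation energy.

P < C

IE_3 is the cost of taking one more electron from the +2 cation: C²⁺ still has 2 valence electrons; P²⁺ still has 3 valence electrons.
All are still removing valence electrons, so compare the +2 ions as you would atoms: IE_3 generally rises across a period (higher Z_eff) and falls down a group (larger shell), subject to the usual subshell exceptions.
Valence configurations: C²⁺ [He]2s², P²⁺ [Ne]3s²3p¹.
The numbers (kJ/mol): C 4620, P 2914.
Overall IE_3 order: P < C.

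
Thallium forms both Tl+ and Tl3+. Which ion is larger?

Tl+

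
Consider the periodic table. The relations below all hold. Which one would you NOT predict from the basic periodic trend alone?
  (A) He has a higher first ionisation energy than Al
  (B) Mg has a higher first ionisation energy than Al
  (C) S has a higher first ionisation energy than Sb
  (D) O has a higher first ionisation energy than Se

(B)

The general trend: first ionisation energy increases across a period and decreases down a group.
(A) He (period 1, group 18) vs Al (period 3, group 13): the stated order agrees with the simple trend.
(B) Mg (period 3, group 2) vs Al (period 3, group 13): the stated order contradicts the simple trend.
(C) S (period 3, group 16) vs Sb (period 5, group 15): the stated order agrees with the simple trend.
(D) O (period 2, group 16) vs Se (period 4, group 16): the stated order agrees with the simple trend.
The exception is (B): Al's single 3p electron is easier to remove than one from Mg's filled 3s².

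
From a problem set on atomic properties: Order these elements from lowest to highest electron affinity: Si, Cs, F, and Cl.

Cs, Si, F, Cl

EA tends to increase across a period and decrease down a group, though the pattern is less regular than for IE or radius.
Here both period and group differ, so the two effects have to be weighed against each other.
Si > Cs: relative to Cs, both the across-period and down-group shifts push Si's electron affinity up.
F > Si: both effects reinforce here, so F is clearly the higher of the two.
Cl > F: this pair runs against the simple trend — see the exception note.
Note the exception: Cl has a higher electron affinity than F, contrary to the simple trend — F's small 2p subshell makes the incoming electron feel strong e⁻–e⁻ repulsion, so Cl actually releases more energy on gaining an electron.
For reference (kJ/mol): F 328, Si 134, Cl 349, Cs 46.
So from lowest to highest: Cs < Si < F < Cl.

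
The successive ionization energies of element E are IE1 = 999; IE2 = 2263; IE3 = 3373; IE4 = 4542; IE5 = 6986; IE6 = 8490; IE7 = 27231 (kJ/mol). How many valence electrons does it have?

Look for the largest jump between consecutive ionization energies: IE7/IE6 ≈ 3.2, far larger than any earlier ratio.
That jump marks the point where a core electron is being removed. So the atom has 6 valence electrons.

6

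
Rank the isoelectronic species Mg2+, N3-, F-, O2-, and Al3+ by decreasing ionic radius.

N3- > O2- > F- > Mg2+ > Al3+

All of these have 10 electrons, so size is governed by nuclear charge alone: the more protons, the stronger the pull on the same electron cloud, and the smaller the ion.
Nuclear charges: Al3+ (Z=13), Mg2+ (Z=12), F- (Z=9), O2- (Z=8), N3- (Z=7).
Largest to smallest: N3- > O2- > F- > Mg2+ > Al3+.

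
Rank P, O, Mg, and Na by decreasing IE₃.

Consider each +2 ion: P²⁺ still has 3 valence electrons; O²⁺ still has 4 valence electrons; Mg²⁺ is the bare [Ne] core; Na²⁺ is already 1 electron into the core.
Breaking into a closed-shell core is much more expensive than removing a leftover valence electron — Na and Mg have the largest IE_3 here.
Valence configurations: P²⁺ [Ne]3s²3p¹, O²⁺ [He]2s²2p².
Tabulated IE_3 (kJ/mol): P 2914, O 5300, Mg 7733, Na 6910.
Putting it together, IE_3: P < O < Na < Mg.

Mg, Na, O, P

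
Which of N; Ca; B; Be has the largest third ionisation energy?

Be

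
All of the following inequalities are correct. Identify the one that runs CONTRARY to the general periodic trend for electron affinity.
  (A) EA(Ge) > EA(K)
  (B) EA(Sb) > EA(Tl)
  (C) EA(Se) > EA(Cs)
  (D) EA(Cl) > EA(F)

(D)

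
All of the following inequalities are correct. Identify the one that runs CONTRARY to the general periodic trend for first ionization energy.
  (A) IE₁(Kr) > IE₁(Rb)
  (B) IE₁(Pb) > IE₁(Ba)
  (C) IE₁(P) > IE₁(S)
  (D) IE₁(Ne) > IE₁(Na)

(C)

The general trend: first ionization energy increases across a period and decreases down a group.
(A) Kr (period 4, group 18) vs Rb (period 5, group 1): the stated order agrees with the simple trend.
(B) Pb (period 6, group 14) vs Ba (period 6, group 2): the stated order agrees with the simple trend.
(C) P (period 3, group 15) vs S (period 3, group 16): the stated order contradicts the simple trend.
(D) Ne (period 2, group 18) vs Na (period 3, group 1): the stated order agrees with the simple trend.
The exception is (C): S (3p⁴) ionizes more easily than half-filled P (3p³) because the paired 3p electron in S is pushed out by e⁻–e⁻ repulsion.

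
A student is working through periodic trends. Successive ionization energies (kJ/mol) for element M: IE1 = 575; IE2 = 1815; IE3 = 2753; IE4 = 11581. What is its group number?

Look for the largest jump between consecutive ionization energies: IE4/IE3 ≈ 4.2, far larger than any earlier ratio.
That jump marks the point where a core electron is being removed. So the atom has 3 valence electrons.
A main-group element with 3 valence electrons is in group 13.

Group 13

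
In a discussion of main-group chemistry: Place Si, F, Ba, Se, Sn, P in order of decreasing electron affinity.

F is in period 2, group 17; Si is in period 3, group 14; P is in period 3, group 15; Se is in period 4, group 16; Sn is in period 5, group 14; Ba is in period 6, group 2.
Electron affinity generally becomes more exothermic across a period toward the halogens and less exothermic down a group.
Here both period and group differ, so the two effects have to be weighed against each other.
P > Ba: both effects reinforce here, so P is clearly the higher of the two.
Sn > P: this pair runs against the simple trend — see the exception note.
Si > Sn: Si sits above Sn in group 14, so the down-group effect alone puts Si higher.
Se > Si: period and group pull opposite ways; the across-period shift dominates (195 vs 134 kJ/mol).
F > Se: both effects reinforce here, so F is clearly the higher of the two.
Note the exception: Sn has a higher electron affinity than P, contrary to the simple trend — adding an electron to P's half-filled np³ subshell costs electron-pairing energy.
Note the exception: Si has a higher electron affinity than P, contrary to the simple trend — adding an electron to P's half-filled 3p³ is unfavourable, so Si (3p²) has the more exothermic EA.
For reference (kJ/mol): F 328, Si 134, P 72, Se 195, Sn 107, Ba 14.
So from highest to lowest: F > Se > Si > Sn > P > Ba.

F, Se, Si, Sn, P, Ba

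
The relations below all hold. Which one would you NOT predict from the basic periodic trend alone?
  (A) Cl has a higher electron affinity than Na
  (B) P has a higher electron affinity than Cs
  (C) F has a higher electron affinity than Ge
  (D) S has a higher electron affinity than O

The general trend: electron affinity increases across a period and decreases down a group.
(A) Cl (period 3, group 17) vs Na (period 3, group 1): the stated order agrees with the simple trend.
(B) P (period 3, group 15) vs Cs (period 6, group 1): the stated order agrees with the simple trend.
(C) F (period 2, group 17) vs Ge (period 4, group 14): the stated order agrees with the simple trend.
(D) S (period 3, group 16) vs O (period 2, group 16): the stated order contradicts the simple trend.
The exception is (D): the compact 2p subshell of O repels the added electron more than S's larger 3p does.

(D)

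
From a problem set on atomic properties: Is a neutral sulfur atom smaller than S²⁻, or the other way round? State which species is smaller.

Forming S²⁻ adds 2 electrons to S. More electron–electron repulsion in the same shell, with unchanged nuclear charge, lets the cloud expand.
An anion is larger than its parent atom: S²⁻ > S.

S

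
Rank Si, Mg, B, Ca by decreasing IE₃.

IE_3 is the cost of taking one more electron from the +2 cation: Si²⁺ still has 2 valence electrons; Mg²⁺ is the bare [Ne] core; B²⁺ still has 1 valence electron; Ca²⁺ is the bare [Ar] core.
Breaking into a closed-shell core is much more expensive than removing a leftover valence electron — Ca and Mg have the largest IE_3 here.
Valence configurations: Si²⁺ [Ne]3s², B²⁺ [He]2s¹.
Tabulated IE_3 (kJ/mol): Si 3232, Mg 7733, B 3660, Ca 4912.
Overall IE_3 order: Si < B < Ca < Mg.

Mg > Ca > B > Si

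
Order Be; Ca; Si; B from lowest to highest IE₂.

Ca, Si, Be, B

IE_2 is the cost of taking one more electron from the +1 cation: Be⁺ still has 1 valence electron; Ca⁺ still has 1 valence electron; Si⁺ still has 3 valence electrons; B⁺ still has 2 valence electrons.
All are still removing valence electrons, so compare the +1 ions as you would atoms: IE_2 generally rises across a period (higher Z_eff) and falls down a group (larger shell), subject to the usual subshell exceptions.
Valence configurations: Be⁺ [He]2s¹, Ca⁺ [Ar]4s¹, Si⁺ [Ne]3s²3p¹, B⁺ [He]2s².
Approximate IE_2 values (kJ/mol): Be 1757, Ca 1145, Si 1577, B 2427.
Hence IE_2: Ca < Si < Be < B.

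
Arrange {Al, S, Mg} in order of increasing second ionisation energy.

Mg, Al, S

The second ionization energy removes an electron from the +1 ion. For each element: Al⁺ still has 2 valence electrons; S⁺ still has 5 valence electrons; Mg⁺ still has 1 valence electron.
All are still removing valence electrons, so compare the +1 ions as you would atoms: IE_2 generally rises across a period (higher Z_eff) and falls down a group (larger shell), subject to the usual subshell exceptions.
Valence configurations: Al⁺ [Ne]3s², S⁺ [Ne]3s²3p³, Mg⁺ [Ne]3s¹.
The numbers (kJ/mol): Al 1817, S 2252, Mg 1451.
Putting it together, IE_2: Mg < Al < S.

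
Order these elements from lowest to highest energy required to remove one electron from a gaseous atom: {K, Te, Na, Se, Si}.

Removing the outermost electron gets harder across a period and easier down a group.
Here both period and group differ, so the two effects have to be weighed against each other.
Na > K: they share group 1; the group trend gives Na the larger value.
Si > Na: both are in period 3; the period trend gives Si the larger value.
Te > Si: the two effects oppose for this pair; the across-period effect wins (869 vs 786 kJ/mol).
Se > Te: they share group 16; the group trend gives Se the larger value.
Tabulated first ionization energy (kJ/mol): Na 496, Si 786, K 419, Se 941, Te 869.
So from lowest to highest: K < Na < Si < Te < Se.

K < Na < Si < Te < Se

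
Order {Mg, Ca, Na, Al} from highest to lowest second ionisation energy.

Na > Al > Mg > Ca

IE_2 is the cost of taking one more electron from the +1 cation: Mg⁺ still has 1 valence electron; Ca⁺ still has 1 valence electron; Na⁺ is the bare [Ne] core; Al⁺ still has 2 valence electrons.
Breaking into a closed-shell core is much more expensive than removing a leftover valence electron — Na has the largest IE_2 here.
Valence configurations: Mg⁺ [Ne]3s¹, Ca⁺ [Ar]4s¹, Al⁺ [Ne]3s².
The numbers (kJ/mol): Mg 1451, Ca 1145, Na 4562, Al 1817.
Putting it together, IE_2: Ca < Mg < Al < Na.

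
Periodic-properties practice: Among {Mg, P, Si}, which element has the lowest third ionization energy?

The third ionization energy removes an electron from the +2 ion. For each element: Mg²⁺ is the bare [Ne] core; P²⁺ still has 3 valence electrons; Si²⁺ still has 2 valence electrons.
Breaking into a closed-shell core is much more expensive than removing a leftover valence electron — Mg has the largest IE_3 here.
Valence configurations: P²⁺ [Ne]3s²3p¹, Si²⁺ [Ne]3s².
P²⁺ loses a lone 3p electron whereas Si²⁺ must break into a filled 3s² pair, so IE_3(Si) > IE_3(P) even though P has the higher nuclear charge.
Tabulated IE_3 (kJ/mol): Mg 7733, P 2914, Si 3232.
So the third ionization energies run P < Si < Mg.

P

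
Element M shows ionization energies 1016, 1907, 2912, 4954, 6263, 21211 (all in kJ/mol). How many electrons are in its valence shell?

Look for the largest jump between consecutive ionization energies: IE6/IE5 ≈ 3.4, far larger than any earlier ratio.
That jump marks the point where a core electron is being removed. So the atom has 5 valence electrons.

5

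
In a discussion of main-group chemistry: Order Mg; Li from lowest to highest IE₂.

After 1 electron has been removed, what remains? Mg⁺ still has 1 valence electron; Li⁺ is the bare [He] core.
Breaking into a closed-shell core is much more expensive than removing a leftover valence electron — Li has the largest IE_2 here.
Approximate IE_2 values (kJ/mol): Mg 1451, Li 7298.
Overall IE_2 order: Mg < Li.

Mg, Li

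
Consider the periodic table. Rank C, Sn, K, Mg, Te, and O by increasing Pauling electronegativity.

K, Mg, Sn, Te, C, O

C is in period 2, group 14; O is in period 2, group 16; Mg is in period 3, group 2; K is in period 4, group 1; Sn is in period 5, group 14; Te is in period 5, group 16.
Smaller atoms with higher effective nuclear charge are more electronegative.
Here both period and group differ, so the two effects have to be weighed against each other.
Mg > K: both effects reinforce here, so Mg is clearly the higher of the two.
Sn > Mg: the two effects oppose for this pair; the across-period effect wins (1.96 vs 1.31).
Te > Sn: Te lies to the right of Sn in period 5, so the across-period effect alone puts Te higher.
C > Te: the two effects oppose for this pair; the down-group effect wins (2.55 vs 2.10).
O > C: O lies to the right of C in period 2, so the across-period effect alone puts O higher.
Approximate values (Pauling): C 2.55, O 3.44, Mg 1.31, K 0.82, Sn 1.96, Te 2.10.
So from lowest to highest: K < Mg < Sn < Te < C < O.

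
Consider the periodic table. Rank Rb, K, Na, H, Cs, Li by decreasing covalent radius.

Cs > Rb > K > Na > Li > H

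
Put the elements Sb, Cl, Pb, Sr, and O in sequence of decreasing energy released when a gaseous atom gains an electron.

O is in period 2, group 16; Cl is in period 3, group 17; Sr is in period 5, group 2; Sb is in period 5, group 15; Pb is in period 6, group 14.
Atoms with high Z_eff and room in the valence shell (especially the halogens) have the most exothermic electron affinities.
Neither a single period nor a single group — weigh both effects.
Pb > Sr: period and group pull opposite ways; the across-period shift dominates (35 vs 5 kJ/mol).
Sb > Pb: relative to Pb, both the across-period and down-group shifts push Sb's electron affinity up.
O > Sb: both effects reinforce here, so O is clearly the higher of the two.
Cl > O: period and group pull opposite ways; the across-period shift dominates (349 vs 141 kJ/mol).
Approximate values (kJ/mol): O 141, Cl 349, Sr 5, Sb 103, Pb 35.
So from highest to lowest: Cl > O > Sb > Pb > Sr.

Cl > O > Sb > Pb > Sr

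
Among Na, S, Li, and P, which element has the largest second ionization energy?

Li

After 1 electron has been removed, what remains? Na⁺ is the bare [Ne] core; S⁺ still has 5 valence electrons; Li⁺ is the bare [He] core; P⁺ still has 4 valence electrons.
Breaking into a closed-shell core is much more expensive than removing a leftover valence electron — Na and Li have the largest IE_2 here.
Valence configurations: S⁺ [Ne]3s²3p³, P⁺ [Ne]3s²3p².
Tabulated IE_2 (kJ/mol): Na 4562, S 2252, Li 7298, P 1907.
Hence IE_2: P < S < Na < Li.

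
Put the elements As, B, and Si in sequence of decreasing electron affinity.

Si > As > B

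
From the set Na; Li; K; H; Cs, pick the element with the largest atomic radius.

Cs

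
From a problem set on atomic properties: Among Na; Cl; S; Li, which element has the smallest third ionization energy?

S

IE_3 is the cost of taking one more electron from the +2 cation: Na²⁺ is already 1 electron into the core; Cl²⁺ still has 5 valence electrons; S²⁺ still has 4 valence electrons; Li²⁺ is already 1 electron into the core.
Core electrons are held far more tightly than valence electrons, so Na and Li top the IE_3 order.
Valence configurations: Cl²⁺ [Ne]3s²3p³, S²⁺ [Ne]3s²3p².
Tabulated IE_3 (kJ/mol): Na 6910, Cl 3822, S 3357, Li 11815.
Overall IE_3 order: S < Cl < Na < Li.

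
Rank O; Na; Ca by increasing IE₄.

Ca < O < Na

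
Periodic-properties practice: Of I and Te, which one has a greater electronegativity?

I

Te is in period 5, group 16; I is in period 5, group 17.
Smaller atoms with higher effective nuclear charge are more electronegative.
All lie in period 5, so electronegativity increases left to right.
So I has the greater electronegativity (I > Te).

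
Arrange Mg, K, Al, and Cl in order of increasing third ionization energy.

Al, Cl, K, Mg

The third ionization energy removes an electron from the +2 ion. For each element: Mg²⁺ is the bare [Ne] core; K²⁺ is already 1 electron into the core; Al²⁺ still has 1 valence electron; Cl²⁺ still has 5 valence electrons.
Pulling an electron out of a noble-gas core costs far more than removing a remaining valence electron, so K and Mg sit at the high end of IE_3.
Valence configurations: Al²⁺ [Ne]3s¹, Cl²⁺ [Ne]3s²3p³.
The numbers (kJ/mol): Mg 7733, K 4420, Al 2745, Cl 3822.
Putting it together, IE_3: Al < Cl < K < Mg.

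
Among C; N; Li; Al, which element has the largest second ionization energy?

After 1 electron has been removed, what remains? C⁺ still has 3 valence electrons; N⁺ still has 4 valence electrons; Li⁺ is the bare [He] core; Al⁺ still has 2 valence electrons.
Core electrons are held far more tightly than valence electrons, so Li tops the IE_2 order.
Valence configurations: C⁺ [He]2s²2p¹, N⁺ [He]2s²2p², Al⁺ [Ne]3s².
The numbers (kJ/mol): C 2353, N 2856, Li 7298, Al 1817.
Putting it together, IE_2: Al < C < N < Li.

Li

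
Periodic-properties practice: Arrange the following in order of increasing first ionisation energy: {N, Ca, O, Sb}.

Across a period the outer electron is held more tightly (higher IE₁); down a group it sits in a higher shell, more shielded, and comes off more easily.
Here both period and group differ, so the two effects have to be weighed against each other.
Sb > Ca: period and group pull opposite ways; the across-period shift dominates (831 vs 590 kJ/mol).
O > Sb: both effects reinforce here, so O is clearly the higher of the two.
N > O: this pair runs against the simple trend — see the exception note.
Note the exception: N has a higher first ionization energy than O, contrary to the simple trend — pairing an electron in O's 2p⁴ costs repulsion energy, so O ionizes more easily than half-filled N (2p³).
Tabulated first ionization energy (kJ/mol): N 1402, O 1314, Ca 590, Sb 831.
So from lowest to highest: Ca < Sb < O < N.

Ca < Sb < O < N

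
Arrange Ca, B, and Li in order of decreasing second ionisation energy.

After 1 electron has been removed, what remains? Ca⁺ still has 1 valence electron; B⁺ still has 2 valence electrons; Li⁺ is the bare [He] core.
Core electrons are held far more tightly than valence electrons, so Li tops the IE_2 order.
Valence configurations: Ca⁺ [Ar]4s¹, B⁺ [He]2s².
Approximate IE_2 values (kJ/mol): Ca 1145, B 2427, Li 7298.
Hence IE_2: Ca < B < Li.

Li, B, Ca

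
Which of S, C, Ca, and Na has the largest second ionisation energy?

IE_2 is the cost of taking one more electron from the +1 cation: S⁺ still has 5 valence electrons; C⁺ still has 3 valence electrons; Ca⁺ still has 1 valence electron; Na⁺ is the bare [Ne] core.
Core electrons are held far more tightly than valence electrons, so Na tops the IE_2 order.
Valence configurations: S⁺ [Ne]3s²3p³, C⁺ [He]2s²2p¹, Ca⁺ [Ar]4s¹.
Approximate IE_2 values (kJ/mol): S 2252, C 2353, Ca 1145, Na 4562.
Overall IE_2 order: Ca < S < C < Na.

Na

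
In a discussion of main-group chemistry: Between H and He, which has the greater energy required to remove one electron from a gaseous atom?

H is in period 1, group 1; He is in period 1, group 18.
Removing the outermost electron gets harder across a period and easier down a group.
All lie in period 1, so first ionization energy increases left to right.
So He has the greater energy required to remove one electron from a gaseous atom (He > H).

He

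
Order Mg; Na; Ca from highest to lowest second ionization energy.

Na > Mg > Ca

The second ionization energy removes an electron from the +1 ion. For each element: Mg⁺ still has 1 valence electron; Na⁺ is the bare [Ne] core; Ca⁺ still has 1 valence electron.
Pulling an electron out of a noble-gas core costs far more than removing a remaining valence electron, so Na sits at the high end of IE_2.
Valence configurations: Mg⁺ [Ne]3s¹, Ca⁺ [Ar]4s¹.
Tabulated IE_2 (kJ/mol): Mg 1451, Na 4562, Ca 1145.
Putting it together, IE_2: Ca < Mg < Na.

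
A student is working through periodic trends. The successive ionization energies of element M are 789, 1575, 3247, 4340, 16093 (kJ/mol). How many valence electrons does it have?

Look for the largest jump between consecutive ionization energies: IE5/IE4 ≈ 3.7, far larger than any earlier ratio.
That jump marks the point where a core electron is being removed. So the atom has 4 valence electrons.

4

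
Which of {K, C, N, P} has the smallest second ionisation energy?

Consider each +1 ion: K⁺ is the bare [Ar] core; C⁺ still has 3 valence electrons; N⁺ still has 4 valence electrons; P⁺ still has 4 valence electrons.
Pulling an electron out of a noble-gas core costs far more than removing a remaining valence electron, so K sits at the high end of IE_2.
Valence configurations: C⁺ [He]2s²2p¹, N⁺ [He]2s²2p², P⁺ [Ne]3s²3p².
The numbers (kJ/mol): K 3052, C 2353, N 2856, P 1907.
Overall IE_2 order: P < C < N < K.

P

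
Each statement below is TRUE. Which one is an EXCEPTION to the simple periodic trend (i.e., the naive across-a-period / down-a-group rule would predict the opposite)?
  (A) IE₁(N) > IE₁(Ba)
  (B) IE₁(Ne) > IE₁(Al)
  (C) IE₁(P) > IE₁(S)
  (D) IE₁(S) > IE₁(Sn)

(C)

The general trend: first ionisation energy increases across a period and decreases down a group.
(A) N (period 2, group 15) vs Ba (period 6, group 2): the stated order agrees with the simple trend.
(B) Ne (period 2, group 18) vs Al (period 3, group 13): the stated order agrees with the simple trend.
(C) P (period 3, group 15) vs S (period 3, group 16): the stated order contradicts the simple trend.
(D) S (period 3, group 16) vs Sn (period 5, group 14): the stated order agrees with the simple trend.
The exception is (C): S (3p⁴) ionizes more easily than half-filled P (3p³) because the paired 3p electron in S is pushed out by e⁻–e⁻ repulsion.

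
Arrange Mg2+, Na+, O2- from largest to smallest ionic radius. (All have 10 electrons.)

O2-, Na+, Mg2+

All of these have 10 electrons, so size is governed by nuclear charge alone: the more protons, the stronger the pull on the same electron cloud, and the smaller the ion.
Nuclear charges: Mg2+ (Z=12), Na+ (Z=11), O2- (Z=8).
Largest to smallest: O2- > Na+ > Mg2+.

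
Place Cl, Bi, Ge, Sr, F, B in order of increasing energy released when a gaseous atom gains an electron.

B is in period 2, group 13; F is in period 2, group 17; Cl is in period 3, group 17; Ge is in period 4, group 14; Sr is in period 5, group 2; Bi is in period 6, group 15.
EA tends to increase across a period and decrease down a group, though the pattern is less regular than for IE or radius.
These span different periods and groups, so the two trends combine.
B > Sr: relative to Sr, both the across-period and down-group shifts push B's electron affinity up.
Bi > B: period and group pull opposite ways; the across-period shift dominates (91 vs 27 kJ/mol).
Ge > Bi: the two effects oppose for this pair; the down-group effect wins (119 vs 91 kJ/mol).
F > Ge: both effects reinforce here, so F is clearly the higher of the two.
Cl > F: this pair runs against the simple trend — see the exception note.
Note the exception: Cl has a higher electron affinity than F, contrary to the simple trend — F's small 2p subshell makes the incoming electron feel strong e⁻–e⁻ repulsion, so Cl actually releases more energy on gaining an electron.
For reference (kJ/mol): B 27, F 328, Cl 349, Ge 119, Sr 5, Bi 91.
So from lowest to highest: Sr < B < Bi < Ge < F < Cl.

Sr, B, Bi, Ge, F, Cl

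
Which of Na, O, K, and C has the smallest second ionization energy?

C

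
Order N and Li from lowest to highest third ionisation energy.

Consider each +2 ion: N²⁺ still has 3 valence electrons; Li²⁺ is already 1 electron into the core.
Pulling an electron out of a noble-gas core costs far more than removing a remaining valence electron, so Li sits at the high end of IE_3.
Approximate IE_3 values (kJ/mol): N 4578, Li 11815.
Overall IE_3 order: N < Li.

N < Li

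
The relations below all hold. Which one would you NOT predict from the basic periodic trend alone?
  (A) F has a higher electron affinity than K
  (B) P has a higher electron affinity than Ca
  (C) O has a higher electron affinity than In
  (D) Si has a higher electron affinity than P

(D)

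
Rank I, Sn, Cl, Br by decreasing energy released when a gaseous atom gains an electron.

Cl > Br > I > Sn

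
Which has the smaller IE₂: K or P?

IE_2 is the cost of taking one more electron from the +1 cation: K⁺ is the bare [Ar] core; P⁺ still has 4 valence electrons.
Core electrons are held far more tightly than valence electrons, so K tops the IE_2 order.
Approximate IE_2 values (kJ/mol): K 3052, P 1907.
Hence IE_2: P < K.

P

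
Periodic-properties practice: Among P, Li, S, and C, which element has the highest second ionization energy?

Li

Consider each +1 ion: P⁺ still has 4 valence electrons; Li⁺ is the bare [He] core; S⁺ still has 5 valence electrons; C⁺ still has 3 valence electrons.
Pulling an electron out of a noble-gas core costs far more than removing a remaining valence electron, so Li sits at the high end of IE_2.
Valence configurations: P⁺ [Ne]3s²3p², S⁺ [Ne]3s²3p³, C⁺ [He]2s²2p¹.
Tabulated IE_2 (kJ/mol): P 1907, Li 7298, S 2252, C 2353.
Hence IE_2: P < S < C < Li.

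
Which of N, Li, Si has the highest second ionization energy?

The second ionization energy removes an electron from the +1 ion. For each element: N⁺ still has 4 valence electrons; Li⁺ is the bare [He] core; Si⁺ still has 3 valence electrons.
Core electrons are held far more tightly than valence electrons, so Li tops the IE_2 order.
Valence configurations: N⁺ [He]2s²2p², Si⁺ [Ne]3s²3p¹.
The numbers (kJ/mol): N 2856, Li 7298, Si 1577.
Hence IE_2: Si < N < Li.

Li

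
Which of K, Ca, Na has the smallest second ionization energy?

Consider each +1 ion: K⁺ is the bare [Ar] core; Ca⁺ still has 1 valence electron; Na⁺ is the bare [Ne] core.
Core electrons are held far more tightly than valence electrons, so K and Na top the IE_2 order.
The numbers (kJ/mol): K 3052, Ca 1145, Na 4562.
Putting it together, IE_2: Ca < K < Na.

Ca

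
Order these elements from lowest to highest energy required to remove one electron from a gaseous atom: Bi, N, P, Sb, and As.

Bi < Sb < As < P < N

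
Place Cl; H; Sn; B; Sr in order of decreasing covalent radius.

Sr, Sn, Cl, B, H

Moving right in a period, electrons are added to the same shell under a stronger nuclear pull, so atoms get smaller; moving down, a new shell is opened and atoms get larger.
Here both period and group differ, so the two effects have to be weighed against each other.
B > H: period and group pull opposite ways; the down-group shift dominates (85 vs 32 pm).
Cl > B: period and group pull opposite ways; the down-group shift dominates (99 vs 85 pm).
Sn > Cl: relative to Cl, both the across-period and down-group shifts push Sn's atomic radius up.
Sr > Sn: both are in period 5; the period trend gives Sr the larger value.
Tabulated atomic radius (pm): H 32, B 85, Cl 99, Sr 185, Sn 140.
So from largest to smallest: Sr > Sn > Cl > B > H.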